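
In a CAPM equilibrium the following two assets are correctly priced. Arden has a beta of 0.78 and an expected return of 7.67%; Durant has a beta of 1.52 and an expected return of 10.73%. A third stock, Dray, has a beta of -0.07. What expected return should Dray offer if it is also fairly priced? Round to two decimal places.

MRP (SML slope) = (10.73% − 7.67%) / (1.52 − 0.78) = 3.06% / 0.74 = 4.1351%
R_f (intercept) = 7.67% − 0.78 × 4.1351% = 4.4446%
E(R_Dray) = R_f + β × MRP = 4.4446% + -0.07 × 4.1351% = 4.16%

4.16%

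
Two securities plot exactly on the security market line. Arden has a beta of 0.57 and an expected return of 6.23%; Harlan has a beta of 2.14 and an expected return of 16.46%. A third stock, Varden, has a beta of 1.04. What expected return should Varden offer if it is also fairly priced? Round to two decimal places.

MRP (SML slope) = (16.46% − 6.23%) / (2.14 − 0.57) = 10.23% / 1.57 = 6.5159%
R_f (intercept) = 6.23% − 0.57 × 6.5159% = 2.5159%
E(R_Varden) = R_f + β × MRP = 2.5159% + 1.04 × 6.5159% = 9.29%

9.29%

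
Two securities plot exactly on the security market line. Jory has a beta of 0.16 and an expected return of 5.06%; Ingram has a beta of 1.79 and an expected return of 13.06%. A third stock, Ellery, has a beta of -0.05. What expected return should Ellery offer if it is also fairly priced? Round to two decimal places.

MRP (SML slope) = (13.06% − 5.06%) / (1.79 − 0.16) = 8.00% / 1.63 = 4.9080%
R_f (intercept) = 5.06% − 0.16 × 4.9080% = 4.2747%
E(R_Ellery) = R_f + β × MRP = 4.2747% + -0.05 × 4.9080% = 4.03%

4.03%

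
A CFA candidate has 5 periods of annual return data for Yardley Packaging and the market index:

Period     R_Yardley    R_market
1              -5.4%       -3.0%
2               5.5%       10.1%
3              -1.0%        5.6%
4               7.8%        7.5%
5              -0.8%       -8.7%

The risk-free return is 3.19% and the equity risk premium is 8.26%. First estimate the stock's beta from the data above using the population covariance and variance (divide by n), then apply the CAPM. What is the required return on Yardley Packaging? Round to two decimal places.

7.11%

Mean R_i = (-5.4 + 5.5 − 1.0 + 7.8 − 0.8) / 5 = 1.2200%
Mean R_m = (-3.0 + 10.1 + 5.6 + 7.5 − 8.7) / 5 = 2.3000%
Σ(R_i − R̄_i)(R_m − R̄_m) = 117.5800  ⇒  Cov = 117.5800 / 5 = 23.5160
Σ(R_m − R̄_m)² = 247.8600  ⇒  Var(R_m) = 247.8600 / 5 = 49.5720
β = Cov / Var(R_m) = 23.5160 / 49.5720 = 0.4744
E(R) = R_f + β × MRP = 3.19% + 0.4744 × 8.26% = 7.11%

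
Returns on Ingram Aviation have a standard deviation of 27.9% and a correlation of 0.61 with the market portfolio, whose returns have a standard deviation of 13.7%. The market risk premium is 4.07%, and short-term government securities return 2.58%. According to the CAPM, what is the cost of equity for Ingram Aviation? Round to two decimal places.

7.64%

β = ρ × σ_i / σ_m = 0.61 × 27.9% / 13.7% = 1.2423
E(R) = 2.58% + 1.2423 × 4.07% = 7.64%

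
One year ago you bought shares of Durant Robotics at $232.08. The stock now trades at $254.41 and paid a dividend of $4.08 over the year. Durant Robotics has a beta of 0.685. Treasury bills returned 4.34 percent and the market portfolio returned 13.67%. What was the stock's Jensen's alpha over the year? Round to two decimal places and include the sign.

+0.65%

Realised HPR = (P1 + D1 − P0) / P0 = (254.41 + 4.08 − 232.08) / 232.08 = 26.41 / 232.08 = 11.3797%
MRP = 13.67% − 4.34% = 9.33%
CAPM required = R_f + β·MRP = 4.34% + 0.685 × 9.33% = 10.73105%
α = realised − required = 11.3797% − 10.73105% = +0.65%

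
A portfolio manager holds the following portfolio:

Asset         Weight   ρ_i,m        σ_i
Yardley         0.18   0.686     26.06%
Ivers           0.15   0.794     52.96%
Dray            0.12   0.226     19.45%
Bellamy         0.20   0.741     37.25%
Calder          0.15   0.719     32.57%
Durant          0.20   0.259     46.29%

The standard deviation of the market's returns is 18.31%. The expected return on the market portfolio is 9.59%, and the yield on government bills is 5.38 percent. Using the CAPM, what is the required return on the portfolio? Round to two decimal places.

β_Yardley = 0.686 × 26.06% / 18.31% = 0.9764
β_Ivers = 0.794 × 52.96% / 18.31% = 2.2966
β_Dray = 0.226 × 19.45% / 18.31% = 0.2401
β_Bellamy = 0.741 × 37.25% / 18.31% = 1.5075
β_Calder = 0.719 × 32.57% / 18.31% = 1.2790
β_Durant = 0.259 × 46.29% / 18.31% = 0.6548
β_P = Σ w_i β_i = 0.18×0.9764 + 0.15×2.2966 + 0.12×0.2401 + 0.20×1.5075 + 0.15×1.2790 + 0.20×0.6548 = 1.1734
MRP = 9.59% − 5.38% = 4.21%
E(R_P) = R_f + β_P × MRP = 5.38% + 1.1734 × 4.21% = 10.32%

10.32%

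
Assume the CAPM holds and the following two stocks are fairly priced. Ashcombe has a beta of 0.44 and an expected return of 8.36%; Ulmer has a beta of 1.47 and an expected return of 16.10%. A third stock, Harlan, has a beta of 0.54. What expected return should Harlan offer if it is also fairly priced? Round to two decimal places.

9.11%

MRP (SML slope) = (16.10% − 8.36%) / (1.47 − 0.44) = 7.74% / 1.03 = 7.5146%
R_f (intercept) = 8.36% − 0.44 × 7.5146% = 5.0536%
E(R_Harlan) = R_f + β × MRP = 5.0536% + 0.54 × 7.5146% = 9.11%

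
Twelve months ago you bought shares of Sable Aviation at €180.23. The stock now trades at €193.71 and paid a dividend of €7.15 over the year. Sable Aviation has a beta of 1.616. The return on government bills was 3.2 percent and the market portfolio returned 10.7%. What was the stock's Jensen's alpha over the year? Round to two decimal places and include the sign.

-3.87%

Realised HPR = (P1 + D1 − P0) / P0 = (193.71 + 7.15 − 180.23) / 180.23 = 20.63 / 180.23 = 11.4465%
MRP = 10.7% − 3.2% = 7.50%
CAPM required = R_f + β·MRP = 3.2% + 1.616 × 7.5% = 15.3200%
α = realised − required = 11.4465% − 15.3200% = -3.87%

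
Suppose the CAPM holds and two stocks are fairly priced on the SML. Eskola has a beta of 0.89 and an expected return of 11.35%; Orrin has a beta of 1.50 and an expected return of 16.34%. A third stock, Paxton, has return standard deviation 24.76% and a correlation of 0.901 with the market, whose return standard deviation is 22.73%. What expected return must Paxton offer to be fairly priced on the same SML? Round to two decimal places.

12.10%

MRP = (16.34% − 11.35%) / (1.50 − 0.89) = 8.1803%
R_f = 11.35% − 0.89 × 8.1803% = 4.0695%
β_Paxton = ρ·σ_i/σ_m = 0.901 × 24.76 / 22.73 = 0.9815
E(R_Paxton) = R_f + β × MRP = 4.0695% + 0.9815 × 8.1803% = 12.10%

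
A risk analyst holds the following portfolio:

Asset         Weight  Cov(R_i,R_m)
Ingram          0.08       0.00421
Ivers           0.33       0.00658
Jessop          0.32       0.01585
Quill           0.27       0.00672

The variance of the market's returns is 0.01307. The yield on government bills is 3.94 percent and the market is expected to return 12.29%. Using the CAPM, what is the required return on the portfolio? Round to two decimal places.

9.94%

β_Ingram = 0.00421 / 0.01307 = 0.3221
β_Ivers = 0.00658 / 0.01307 = 0.5034
β_Jessop = 0.01585 / 0.01307 = 1.2127
β_Quill = 0.00672 / 0.01307 = 0.5142
β_P = Σ w_i β_i = 0.08×0.3221 + 0.33×0.5034 + 0.32×1.2127 + 0.27×0.5142 = 0.7188
MRP = 12.29% − 3.94% = 8.35%
E(R_P) = R_f + β_P × MRP = 3.94% + 0.7188 × 8.35% = 9.94%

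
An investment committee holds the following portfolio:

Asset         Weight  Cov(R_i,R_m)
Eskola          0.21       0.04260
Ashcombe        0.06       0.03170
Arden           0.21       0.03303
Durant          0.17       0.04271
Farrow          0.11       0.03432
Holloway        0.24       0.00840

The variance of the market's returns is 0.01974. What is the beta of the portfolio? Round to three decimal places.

1.562

β_Eskola = 0.04260 / 0.01974 = 2.1581
β_Ashcombe = 0.03170 / 0.01974 = 1.6059
β_Arden = 0.03303 / 0.01974 = 1.6733
β_Durant = 0.04271 / 0.01974 = 2.1636
β_Farrow = 0.03432 / 0.01974 = 1.7386
β_Holloway = 0.00840 / 0.01974 = 0.4255
β_P = Σ w_i β_i = 0.21×2.1581 + 0.06×1.6059 + 0.21×1.6733 + 0.17×2.1636 + 0.11×1.7386 + 0.24×0.4255 = 1.5621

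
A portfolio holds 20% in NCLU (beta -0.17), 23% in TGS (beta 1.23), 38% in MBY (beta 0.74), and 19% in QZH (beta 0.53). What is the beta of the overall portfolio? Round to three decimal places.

β_P = Σ w_i β_i = 0.20×-0.17 + 0.23×1.23 + 0.38×0.74 + 0.19×0.53 = 0.6308

0.631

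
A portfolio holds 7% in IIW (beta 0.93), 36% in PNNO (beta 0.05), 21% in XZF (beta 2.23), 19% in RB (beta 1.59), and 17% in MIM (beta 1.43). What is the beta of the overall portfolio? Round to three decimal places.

1.097

β_P = Σ w_i β_i = 0.07×0.93 + 0.36×0.05 + 0.21×2.23 + 0.19×1.59 + 0.17×1.43 = 1.0966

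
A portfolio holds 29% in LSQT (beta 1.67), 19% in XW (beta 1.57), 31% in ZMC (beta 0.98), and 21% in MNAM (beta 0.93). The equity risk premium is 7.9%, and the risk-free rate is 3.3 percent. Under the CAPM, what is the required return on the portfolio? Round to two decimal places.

β_P = Σ w_i β_i = 0.29×1.67 + 0.19×1.57 + 0.31×0.98 + 0.21×0.93 = 1.2817
E(R_P) = R_f + β_P × MRP = 3.3% + 1.2817 × 7.9% = 13.43%

13.43%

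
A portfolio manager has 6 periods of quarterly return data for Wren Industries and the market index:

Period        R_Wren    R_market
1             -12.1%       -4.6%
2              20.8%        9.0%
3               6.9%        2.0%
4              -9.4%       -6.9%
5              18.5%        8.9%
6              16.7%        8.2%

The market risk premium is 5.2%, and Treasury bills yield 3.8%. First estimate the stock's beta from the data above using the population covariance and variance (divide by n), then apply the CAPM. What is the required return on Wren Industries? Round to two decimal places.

Mean R_i = (-12.1 + 20.8 + 6.9 − 9.4 + 18.5 + 16.7) / 6 = 6.9000%
Mean R_m = (-4.6 + 9.0 + 2.0 − 6.9 + 8.9 + 8.2) / 6 = 2.7667%
Σ(R_i − R̄_i)(R_m − R̄_m) = 508.5700  ⇒  Cov = 508.5700 / 6 = 84.7617
Σ(R_m − R̄_m)² = 254.2933  ⇒  Var(R_m) = 254.2933 / 6 = 42.3822
β = Cov / Var(R_m) = 84.7617 / 42.3822 = 1.9999
E(R) = R_f + β × MRP = 3.8% + 1.9999 × 5.2% = 14.20%

14.20%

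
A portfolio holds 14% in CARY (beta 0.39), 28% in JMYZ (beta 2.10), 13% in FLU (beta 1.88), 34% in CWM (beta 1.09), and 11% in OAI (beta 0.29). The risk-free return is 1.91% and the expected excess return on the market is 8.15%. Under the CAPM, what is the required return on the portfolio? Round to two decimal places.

12.42%

β_P = Σ w_i β_i = 0.14×0.39 + 0.28×2.10 + 0.13×1.88 + 0.34×1.09 + 0.11×0.29 = 1.2895
E(R_P) = R_f + β_P × MRP = 1.91% + 1.2895 × 8.15% = 12.42%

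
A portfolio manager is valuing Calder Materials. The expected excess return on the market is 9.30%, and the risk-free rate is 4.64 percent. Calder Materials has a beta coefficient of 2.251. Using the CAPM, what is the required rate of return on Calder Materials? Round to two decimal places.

25.57%

E(R) = R_f + β × MRP = 4.64% + 2.251 × 9.30% = 25.57%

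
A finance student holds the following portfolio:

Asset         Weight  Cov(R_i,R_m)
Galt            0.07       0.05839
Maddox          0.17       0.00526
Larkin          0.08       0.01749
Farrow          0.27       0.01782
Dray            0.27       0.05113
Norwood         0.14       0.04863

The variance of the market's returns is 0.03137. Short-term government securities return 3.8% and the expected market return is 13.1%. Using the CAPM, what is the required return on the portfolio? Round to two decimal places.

β_Galt = 0.05839 / 0.03137 = 1.8613
β_Maddox = 0.00526 / 0.03137 = 0.1677
β_Larkin = 0.01749 / 0.03137 = 0.5575
β_Farrow = 0.01782 / 0.03137 = 0.5681
β_Dray = 0.05113 / 0.03137 = 1.6299
β_Norwood = 0.04863 / 0.03137 = 1.5502
β_P = Σ w_i β_i = 0.07×1.8613 + 0.17×0.1677 + 0.08×0.5575 + 0.27×0.5681 + 0.27×1.6299 + 0.14×1.5502 = 1.0139
MRP = 13.1% − 3.8% = 9.30%
E(R_P) = R_f + β_P × MRP = 3.8% + 1.0139 × 9.3% = 13.23%

13.23%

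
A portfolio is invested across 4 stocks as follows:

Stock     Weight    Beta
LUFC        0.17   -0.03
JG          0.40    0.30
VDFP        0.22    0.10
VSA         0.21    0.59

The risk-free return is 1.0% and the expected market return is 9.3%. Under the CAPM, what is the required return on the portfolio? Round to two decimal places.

3.16%

β_P = Σ w_i β_i = 0.17×-0.03 + 0.40×0.30 + 0.22×0.10 + 0.21×0.59 = 0.2608
MRP = 9.3% − 1.0% = 8.30%
E(R_P) = R_f + β_P × MRP = 1.0% + 0.2608 × 8.3% = 3.16%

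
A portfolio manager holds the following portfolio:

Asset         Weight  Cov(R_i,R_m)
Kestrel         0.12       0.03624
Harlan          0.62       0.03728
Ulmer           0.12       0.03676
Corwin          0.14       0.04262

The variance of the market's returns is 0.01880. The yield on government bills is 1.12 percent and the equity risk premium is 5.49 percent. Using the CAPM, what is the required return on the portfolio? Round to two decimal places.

12.17%

β_Kestrel = 0.03624 / 0.01880 = 1.9277
β_Harlan = 0.03728 / 0.01880 = 1.9830
β_Ulmer = 0.03676 / 0.01880 = 1.9553
β_Corwin = 0.04262 / 0.01880 = 2.2670
β_P = Σ w_i β_i = 0.12×1.9277 + 0.62×1.9830 + 0.12×1.9553 + 0.14×2.2670 = 2.0128
E(R_P) = R_f + β_P × MRP = 1.12% + 2.0128 × 5.49% = 12.17%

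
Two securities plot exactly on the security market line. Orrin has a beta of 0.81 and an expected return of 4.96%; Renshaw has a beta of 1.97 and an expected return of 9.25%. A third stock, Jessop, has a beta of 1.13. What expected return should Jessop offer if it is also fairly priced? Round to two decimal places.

6.14%

MRP (SML slope) = (9.25% − 4.96%) / (1.97 − 0.81) = 4.29% / 1.16 = 3.6983%
R_f (intercept) = 4.96% − 0.81 × 3.6983% = 1.9644%
E(R_Jessop) = R_f + β × MRP = 1.9644% + 1.13 × 3.6983% = 6.14%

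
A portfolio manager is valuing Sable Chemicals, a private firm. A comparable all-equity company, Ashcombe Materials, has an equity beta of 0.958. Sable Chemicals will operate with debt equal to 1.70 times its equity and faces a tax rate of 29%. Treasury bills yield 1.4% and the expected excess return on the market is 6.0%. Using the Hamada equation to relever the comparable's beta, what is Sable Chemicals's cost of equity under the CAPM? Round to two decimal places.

14.09%

β_L = β_U × [1 + (1 − t)(D/E)] = 0.958 × [1 + (1 − 0.29) × 1.70]
    = 0.958 × [1 + 0.71 × 1.70] = 0.958 × 2.2070 = 2.1143
E(R) = R_f + β_L × MRP = 1.4% + 2.1143 × 6.0% = 14.09%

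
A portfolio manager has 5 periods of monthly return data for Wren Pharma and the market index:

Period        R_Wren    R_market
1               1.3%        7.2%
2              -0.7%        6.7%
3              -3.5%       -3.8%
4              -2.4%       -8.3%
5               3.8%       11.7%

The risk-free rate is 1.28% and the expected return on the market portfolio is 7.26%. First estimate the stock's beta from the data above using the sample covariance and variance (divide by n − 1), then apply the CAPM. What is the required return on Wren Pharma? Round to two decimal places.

3.12%

Mean R_i = (1.3 − 0.7 − 3.5 − 2.4 + 3.8) / 5 = -0.3000%
Mean R_m = (7.2 + 6.7 − 3.8 − 8.3 + 11.7) / 5 = 2.7000%
Σ(R_i − R̄_i)(R_m − R̄_m) = 86.4000  ⇒  Cov = 86.4000 / 4 = 21.6000
Σ(R_m − R̄_m)² = 280.5000  ⇒  Var(R_m) = 280.5000 / 4 = 70.1250
β = Cov / Var(R_m) = 21.6000 / 70.1250 = 0.3080
MRP = 7.26% − 1.28% = 5.98%
E(R) = R_f + β × MRP = 1.28% + 0.3080 × 5.98% = 3.12%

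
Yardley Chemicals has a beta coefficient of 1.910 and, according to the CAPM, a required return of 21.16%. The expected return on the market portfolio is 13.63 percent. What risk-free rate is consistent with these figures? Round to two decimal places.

E(R) = R_f + β(E(R_m) − R_f) = R_f(1 − β) + β·E(R_m)
21.16% = R_f × (1 − 1.910) + 1.910 × 13.63%
21.16% = R_f × -0.910 + 26.03330%
R_f = (21.16% − 26.03330%) / -0.910 = 5.36%

5.36%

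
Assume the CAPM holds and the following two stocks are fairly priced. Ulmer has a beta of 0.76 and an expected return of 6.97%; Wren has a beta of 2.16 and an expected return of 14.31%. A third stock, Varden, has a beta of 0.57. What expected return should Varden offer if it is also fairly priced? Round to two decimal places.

5.97%

MRP (SML slope) = (14.31% − 6.97%) / (2.16 − 0.76) = 7.34% / 1.40 = 5.2429%
R_f (intercept) = 6.97% − 0.76 × 5.2429% = 2.9854%
E(R_Varden) = R_f + β × MRP = 2.9854% + 0.57 × 5.2429% = 5.97%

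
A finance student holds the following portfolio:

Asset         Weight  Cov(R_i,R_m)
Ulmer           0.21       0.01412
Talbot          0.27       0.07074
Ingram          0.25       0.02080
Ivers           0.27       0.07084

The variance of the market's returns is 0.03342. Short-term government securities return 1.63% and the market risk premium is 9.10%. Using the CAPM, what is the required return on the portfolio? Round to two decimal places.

14.26%

β_Ulmer = 0.01412 / 0.03342 = 0.4225
β_Talbot = 0.07074 / 0.03342 = 2.1167
β_Ingram = 0.02080 / 0.03342 = 0.6224
β_Ivers = 0.07084 / 0.03342 = 2.1197
β_P = Σ w_i β_i = 0.21×0.4225 + 0.27×2.1167 + 0.25×0.6224 + 0.27×2.1197 = 1.3882
E(R_P) = R_f + β_P × MRP = 1.63% + 1.3882 × 9.10% = 14.26%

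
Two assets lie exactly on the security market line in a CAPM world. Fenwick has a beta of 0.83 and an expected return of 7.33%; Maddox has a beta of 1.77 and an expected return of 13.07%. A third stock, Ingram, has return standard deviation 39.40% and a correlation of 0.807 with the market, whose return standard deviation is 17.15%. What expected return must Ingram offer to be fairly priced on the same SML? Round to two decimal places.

MRP = (13.07% − 7.33%) / (1.77 − 0.83) = 6.1064%
R_f = 7.33% − 0.83 × 6.1064% = 2.2617%
β_Ingram = ρ·σ_i/σ_m = 0.807 × 39.40 / 17.15 = 1.8540
E(R_Ingram) = R_f + β × MRP = 2.2617% + 1.8540 × 6.1064% = 13.58%

13.58%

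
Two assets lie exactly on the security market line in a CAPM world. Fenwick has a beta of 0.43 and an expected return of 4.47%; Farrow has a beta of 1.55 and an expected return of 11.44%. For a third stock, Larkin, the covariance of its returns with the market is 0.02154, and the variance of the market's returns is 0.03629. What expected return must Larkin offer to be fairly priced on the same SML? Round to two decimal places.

5.49%

MRP = (11.44% − 4.47%) / (1.55 − 0.43) = 6.2232%
R_f = 4.47% − 0.43 × 6.2232% = 1.7940%
β_Larkin = Cov / Var(R_m) = 0.02154 / 0.03629 = 0.5936
E(R_Larkin) = R_f + β × MRP = 1.7940% + 0.5936 × 6.2232% = 5.49%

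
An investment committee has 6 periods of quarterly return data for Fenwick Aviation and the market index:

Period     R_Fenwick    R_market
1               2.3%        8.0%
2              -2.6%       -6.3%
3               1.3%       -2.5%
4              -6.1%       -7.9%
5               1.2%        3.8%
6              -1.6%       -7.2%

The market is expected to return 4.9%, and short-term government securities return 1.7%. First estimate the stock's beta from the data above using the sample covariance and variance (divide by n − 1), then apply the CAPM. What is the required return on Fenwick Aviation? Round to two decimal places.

Mean R_i = (2.3 − 2.6 + 1.3 − 6.1 + 1.2 − 1.6) / 6 = -0.9167%
Mean R_m = (8.0 − 6.3 − 2.5 − 7.9 + 3.8 − 7.2) / 6 = -2.0167%
Σ(R_i − R̄_i)(R_m − R̄_m) = 84.7083  ⇒  Cov = 84.7083 / 5 = 16.9417
Σ(R_m − R̄_m)² = 214.2283  ⇒  Var(R_m) = 214.2283 / 5 = 42.8457
β = Cov / Var(R_m) = 16.9417 / 42.8457 = 0.3954
MRP = 4.9% − 1.7% = 3.20%
E(R) = R_f + β × MRP = 1.7% + 0.3954 × 3.2% = 2.97%

2.97%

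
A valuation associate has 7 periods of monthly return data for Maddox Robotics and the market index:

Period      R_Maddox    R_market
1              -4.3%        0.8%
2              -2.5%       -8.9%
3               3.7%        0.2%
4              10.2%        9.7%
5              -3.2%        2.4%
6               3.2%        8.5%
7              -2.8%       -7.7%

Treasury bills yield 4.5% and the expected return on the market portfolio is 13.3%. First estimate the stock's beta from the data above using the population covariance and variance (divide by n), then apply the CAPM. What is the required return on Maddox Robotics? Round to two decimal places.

Mean R_i = (-4.3 − 2.5 + 3.7 + 10.2 − 3.2 + 3.2 − 2.8) / 7 = 0.6143%
Mean R_m = (0.8 − 8.9 + 0.2 + 9.7 + 2.4 + 8.5 − 7.7) / 7 = 0.7143%
Σ(R_i − R̄_i)(R_m − R̄_m) = 156.4986  ⇒  Cov = 156.4986 / 7 = 22.3569
Σ(R_m − R̄_m)² = 307.7086  ⇒  Var(R_m) = 307.7086 / 7 = 43.9584
β = Cov / Var(R_m) = 22.3569 / 43.9584 = 0.5086
MRP = 13.3% − 4.5% = 8.80%
E(R) = R_f + β × MRP = 4.5% + 0.5086 × 8.8% = 8.98%

8.98%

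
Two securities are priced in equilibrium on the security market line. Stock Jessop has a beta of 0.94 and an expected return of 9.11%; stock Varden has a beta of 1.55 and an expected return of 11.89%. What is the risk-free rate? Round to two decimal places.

4.83%

Both satisfy E(R) = R_f + β·MRP, so the slope of the SML is
MRP = (11.89% − 9.11%) / (1.55 − 0.94) = 2.78% / 0.61 = 4.5574%
R_f = E(R_Jessop) − β_Jessop·MRP = 9.11% − 0.94 × 4.5574% = 4.8260%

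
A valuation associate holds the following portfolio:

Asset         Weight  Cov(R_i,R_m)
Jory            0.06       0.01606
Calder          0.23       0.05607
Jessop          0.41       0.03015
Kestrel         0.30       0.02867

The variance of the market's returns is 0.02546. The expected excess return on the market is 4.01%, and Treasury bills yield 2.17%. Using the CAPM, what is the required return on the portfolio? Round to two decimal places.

7.65%

β_Jory = 0.01606 / 0.02546 = 0.6308
β_Calder = 0.05607 / 0.02546 = 2.2023
β_Jessop = 0.03015 / 0.02546 = 1.1842
β_Kestrel = 0.02867 / 0.02546 = 1.1261
β_P = Σ w_i β_i = 0.06×0.6308 + 0.23×2.2023 + 0.41×1.1842 + 0.30×1.1261 = 1.3677
E(R_P) = R_f + β_P × MRP = 2.17% + 1.3677 × 4.01% = 7.65%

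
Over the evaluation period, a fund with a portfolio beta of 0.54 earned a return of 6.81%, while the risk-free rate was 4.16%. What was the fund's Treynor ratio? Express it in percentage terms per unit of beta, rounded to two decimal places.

4.91%

Treynor = (R_P − R_f) / β_P = (6.81% − 4.16%) / 0.5400 = 2.65% / 0.5400 = 4.91%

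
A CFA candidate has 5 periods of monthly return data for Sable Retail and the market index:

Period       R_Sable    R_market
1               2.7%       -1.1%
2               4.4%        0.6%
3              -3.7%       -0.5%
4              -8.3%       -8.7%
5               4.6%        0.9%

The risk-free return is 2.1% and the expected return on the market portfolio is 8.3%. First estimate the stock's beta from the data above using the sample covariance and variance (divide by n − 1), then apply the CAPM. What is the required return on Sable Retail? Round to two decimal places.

9.73%

Mean R_i = (2.7 + 4.4 − 3.7 − 8.3 + 4.6) / 5 = -0.0600%
Mean R_m = (-1.1 + 0.6 − 0.5 − 8.7 + 0.9) / 5 = -1.7600%
Σ(R_i − R̄_i)(R_m − R̄_m) = 77.3420  ⇒  Cov = 77.3420 / 4 = 19.3355
Σ(R_m − R̄_m)² = 62.8320  ⇒  Var(R_m) = 62.8320 / 4 = 15.7080
β = Cov / Var(R_m) = 19.3355 / 15.7080 = 1.2309
MRP = 8.3% − 2.1% = 6.20%
E(R) = R_f + β × MRP = 2.1% + 1.2309 × 6.2% = 9.73%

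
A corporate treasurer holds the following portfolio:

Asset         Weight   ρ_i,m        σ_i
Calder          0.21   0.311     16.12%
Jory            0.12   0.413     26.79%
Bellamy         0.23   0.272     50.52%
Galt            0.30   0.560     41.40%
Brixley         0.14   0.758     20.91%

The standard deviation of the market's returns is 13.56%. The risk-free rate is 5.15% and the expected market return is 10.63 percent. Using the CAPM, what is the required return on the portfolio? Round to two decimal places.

β_Calder = 0.311 × 16.12% / 13.56% = 0.3697
β_Jory = 0.413 × 26.79% / 13.56% = 0.8159
β_Bellamy = 0.272 × 50.52% / 13.56% = 1.0134
β_Galt = 0.560 × 41.40% / 13.56% = 1.7097
β_Brixley = 0.758 × 20.91% / 13.56% = 1.1689
β_P = Σ w_i β_i = 0.21×0.3697 + 0.12×0.8159 + 0.23×1.0134 + 0.30×1.7097 + 0.14×1.1689 = 1.0852
MRP = 10.63% − 5.15% = 5.48%
E(R_P) = R_f + β_P × MRP = 5.15% + 1.0852 × 5.48% = 11.10%

11.10%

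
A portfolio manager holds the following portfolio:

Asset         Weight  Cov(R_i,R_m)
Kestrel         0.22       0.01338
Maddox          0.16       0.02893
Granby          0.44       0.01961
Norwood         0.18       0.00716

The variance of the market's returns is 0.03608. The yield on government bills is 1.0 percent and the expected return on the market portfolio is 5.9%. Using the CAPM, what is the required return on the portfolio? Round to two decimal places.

β_Kestrel = 0.01338 / 0.03608 = 0.3708
β_Maddox = 0.02893 / 0.03608 = 0.8018
β_Granby = 0.01961 / 0.03608 = 0.5435
β_Norwood = 0.00716 / 0.03608 = 0.1984
β_P = Σ w_i β_i = 0.22×0.3708 + 0.16×0.8018 + 0.44×0.5435 + 0.18×0.1984 = 0.4847
MRP = 5.9% − 1.0% = 4.90%
E(R_P) = R_f + β_P × MRP = 1.0% + 0.4847 × 4.9% = 3.38%

3.38%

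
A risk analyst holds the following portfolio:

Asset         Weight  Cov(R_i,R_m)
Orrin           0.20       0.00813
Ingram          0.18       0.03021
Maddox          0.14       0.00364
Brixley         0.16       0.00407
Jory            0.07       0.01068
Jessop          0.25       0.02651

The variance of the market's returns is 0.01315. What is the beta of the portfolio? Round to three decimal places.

1.186

β_Orrin = 0.00813 / 0.01315 = 0.6183
β_Ingram = 0.03021 / 0.01315 = 2.2973
β_Maddox = 0.00364 / 0.01315 = 0.2768
β_Brixley = 0.00407 / 0.01315 = 0.3095
β_Jory = 0.01068 / 0.01315 = 0.8122
β_Jessop = 0.02651 / 0.01315 = 2.0160
β_P = Σ w_i β_i = 0.20×0.6183 + 0.18×2.2973 + 0.14×0.2768 + 0.16×0.3095 + 0.07×0.8122 + 0.25×2.0160 = 1.1863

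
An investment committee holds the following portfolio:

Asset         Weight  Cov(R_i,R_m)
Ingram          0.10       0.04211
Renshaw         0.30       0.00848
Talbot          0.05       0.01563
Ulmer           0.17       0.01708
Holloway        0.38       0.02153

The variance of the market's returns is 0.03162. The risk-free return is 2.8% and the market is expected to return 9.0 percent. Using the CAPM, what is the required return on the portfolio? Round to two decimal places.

β_Ingram = 0.04211 / 0.03162 = 1.3318
β_Renshaw = 0.00848 / 0.03162 = 0.2682
β_Talbot = 0.01563 / 0.03162 = 0.4943
β_Ulmer = 0.01708 / 0.03162 = 0.5402
β_Holloway = 0.02153 / 0.03162 = 0.6809
β_P = Σ w_i β_i = 0.10×1.3318 + 0.30×0.2682 + 0.05×0.4943 + 0.17×0.5402 + 0.38×0.6809 = 0.5889
MRP = 9.0% − 2.8% = 6.20%
E(R_P) = R_f + β_P × MRP = 2.8% + 0.5889 × 6.2% = 6.45%

6.45%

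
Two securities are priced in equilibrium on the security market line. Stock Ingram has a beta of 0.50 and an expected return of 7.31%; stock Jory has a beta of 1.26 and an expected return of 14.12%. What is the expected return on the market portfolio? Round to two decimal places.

Both satisfy E(R) = R_f + β·MRP, so the slope of the SML is
MRP = (14.12% − 7.31%) / (1.26 − 0.50) = 6.81% / 0.76 = 8.9605%
R_f = E(R_Ingram) − β_Ingram·MRP = 7.31% − 0.50 × 8.9605% = 2.8298%
E(R_m) = R_f + MRP = 2.8298% + 8.9605% = 11.79%

11.79%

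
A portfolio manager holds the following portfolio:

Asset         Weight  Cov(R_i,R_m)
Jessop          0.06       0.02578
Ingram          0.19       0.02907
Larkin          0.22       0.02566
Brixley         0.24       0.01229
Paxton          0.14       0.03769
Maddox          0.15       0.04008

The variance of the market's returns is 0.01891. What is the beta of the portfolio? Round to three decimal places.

β_Jessop = 0.02578 / 0.01891 = 1.3633
β_Ingram = 0.02907 / 0.01891 = 1.5373
β_Larkin = 0.02566 / 0.01891 = 1.3570
β_Brixley = 0.01229 / 0.01891 = 0.6499
β_Paxton = 0.03769 / 0.01891 = 1.9931
β_Maddox = 0.04008 / 0.01891 = 2.1195
β_P = Σ w_i β_i = 0.06×1.3633 + 0.19×1.5373 + 0.22×1.3570 + 0.24×0.6499 + 0.14×1.9931 + 0.15×2.1195 = 1.4254

1.425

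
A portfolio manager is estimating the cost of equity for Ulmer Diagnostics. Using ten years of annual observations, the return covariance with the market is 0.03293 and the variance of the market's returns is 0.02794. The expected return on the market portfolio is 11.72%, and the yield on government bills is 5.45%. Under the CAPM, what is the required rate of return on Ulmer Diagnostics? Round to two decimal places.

β = Cov(R_i, R_m) / Var(R_m) = 0.03293 / 0.02794 = 1.1786
MRP = 11.72% − 5.45% = 6.27%
E(R) = R_f + β × MRP = 5.45% + 1.1786 × 6.27% = 12.84%

12.84%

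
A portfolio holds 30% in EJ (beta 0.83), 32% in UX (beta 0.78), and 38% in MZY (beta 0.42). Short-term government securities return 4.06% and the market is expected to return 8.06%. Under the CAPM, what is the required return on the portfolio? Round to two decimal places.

6.69%

β_P = Σ w_i β_i = 0.30×0.83 + 0.32×0.78 + 0.38×0.42 = 0.6582
MRP = 8.06% − 4.06% = 4.00%
E(R_P) = R_f + β_P × MRP = 4.06% + 0.6582 × 4.00% = 6.69%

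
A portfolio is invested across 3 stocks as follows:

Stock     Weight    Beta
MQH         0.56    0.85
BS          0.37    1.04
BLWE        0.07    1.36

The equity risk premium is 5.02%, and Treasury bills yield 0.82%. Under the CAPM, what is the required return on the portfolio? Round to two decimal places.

β_P = Σ w_i β_i = 0.56×0.85 + 0.37×1.04 + 0.07×1.36 = 0.9560
E(R_P) = R_f + β_P × MRP = 0.82% + 0.9560 × 5.02% = 5.62%

5.62%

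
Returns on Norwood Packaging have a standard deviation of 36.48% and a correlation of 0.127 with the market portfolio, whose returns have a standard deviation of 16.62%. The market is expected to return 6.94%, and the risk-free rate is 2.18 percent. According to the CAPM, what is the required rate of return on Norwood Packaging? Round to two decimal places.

3.51%

β = ρ × σ_i / σ_m = 0.127 × 36.48% / 16.62% = 0.2788
MRP = 6.94% − 2.18% = 4.76%
E(R) = 2.18% + 0.2788 × 4.76% = 3.51%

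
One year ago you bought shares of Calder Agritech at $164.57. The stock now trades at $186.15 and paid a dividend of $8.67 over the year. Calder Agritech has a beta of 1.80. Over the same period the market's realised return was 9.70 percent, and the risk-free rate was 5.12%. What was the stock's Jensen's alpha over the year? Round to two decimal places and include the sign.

Realised HPR = (P1 + D1 − P0) / P0 = (186.15 + 8.67 − 164.57) / 164.57 = 30.25 / 164.57 = 18.3812%
MRP = 9.70% − 5.12% = 4.58%
CAPM required = R_f + β·MRP = 5.12% + 1.80 × 4.58% = 13.3640%
α = realised − required = 18.3812% − 13.3640% = +5.02%

+5.02%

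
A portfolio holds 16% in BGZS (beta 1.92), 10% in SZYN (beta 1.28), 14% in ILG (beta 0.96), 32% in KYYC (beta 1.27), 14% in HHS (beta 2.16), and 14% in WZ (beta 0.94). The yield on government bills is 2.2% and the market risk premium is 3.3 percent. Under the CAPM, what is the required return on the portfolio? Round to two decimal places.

β_P = Σ w_i β_i = 0.16×1.92 + 0.10×1.28 + 0.14×0.96 + 0.32×1.27 + 0.14×2.16 + 0.14×0.94 = 1.4100
E(R_P) = R_f + β_P × MRP = 2.2% + 1.4100 × 3.3% = 6.85%

6.85%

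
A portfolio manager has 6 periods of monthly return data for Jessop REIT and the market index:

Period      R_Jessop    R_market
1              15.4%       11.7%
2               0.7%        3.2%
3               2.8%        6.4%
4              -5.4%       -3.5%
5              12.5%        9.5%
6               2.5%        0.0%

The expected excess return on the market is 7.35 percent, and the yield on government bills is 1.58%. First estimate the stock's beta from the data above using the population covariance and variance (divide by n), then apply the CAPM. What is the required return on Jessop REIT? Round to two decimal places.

Mean R_i = (15.4 + 0.7 + 2.8 − 5.4 + 12.5 + 2.5) / 6 = 4.7500%
Mean R_m = (11.7 + 3.2 + 6.4 − 3.5 + 9.5 + 0.0) / 6 = 4.5500%
Σ(R_i − R̄_i)(R_m − R̄_m) = 208.3150  ⇒  Cov = 208.3150 / 6 = 34.7192
Σ(R_m − R̄_m)² = 166.3750  ⇒  Var(R_m) = 166.3750 / 6 = 27.7292
β = Cov / Var(R_m) = 34.7192 / 27.7292 = 1.2521
E(R) = R_f + β × MRP = 1.58% + 1.2521 × 7.35% = 10.78%

10.78%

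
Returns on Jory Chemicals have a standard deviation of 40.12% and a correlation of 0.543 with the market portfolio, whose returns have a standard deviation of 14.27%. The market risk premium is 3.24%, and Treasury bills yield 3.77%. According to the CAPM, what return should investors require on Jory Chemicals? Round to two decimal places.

β = ρ × σ_i / σ_m = 0.543 × 40.12% / 14.27% = 1.5266
E(R) = 3.77% + 1.5266 × 3.24% = 8.72%

8.72%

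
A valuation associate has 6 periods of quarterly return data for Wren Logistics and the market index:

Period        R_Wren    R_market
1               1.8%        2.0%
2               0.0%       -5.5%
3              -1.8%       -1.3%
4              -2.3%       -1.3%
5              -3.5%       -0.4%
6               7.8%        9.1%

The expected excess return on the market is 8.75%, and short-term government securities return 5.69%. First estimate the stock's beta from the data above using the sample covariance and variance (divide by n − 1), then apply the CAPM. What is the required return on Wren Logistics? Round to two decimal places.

Mean R_i = (1.8 + 0.0 − 1.8 − 2.3 − 3.5 + 7.8) / 6 = 0.3333%
Mean R_m = (2.0 − 5.5 − 1.3 − 1.3 − 0.4 + 9.1) / 6 = 0.4333%
Σ(R_i − R̄_i)(R_m − R̄_m) = 80.4433  ⇒  Cov = 80.4433 / 5 = 16.0887
Σ(R_m − R̄_m)² = 119.4733  ⇒  Var(R_m) = 119.4733 / 5 = 23.8947
β = Cov / Var(R_m) = 16.0887 / 23.8947 = 0.6733
E(R) = R_f + β × MRP = 5.69% + 0.6733 × 8.75% = 11.58%

11.58%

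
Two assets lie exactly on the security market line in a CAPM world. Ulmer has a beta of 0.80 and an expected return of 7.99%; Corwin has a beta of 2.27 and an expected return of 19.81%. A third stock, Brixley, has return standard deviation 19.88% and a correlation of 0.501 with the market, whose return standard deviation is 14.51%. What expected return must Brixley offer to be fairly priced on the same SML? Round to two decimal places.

MRP = (19.81% − 7.99%) / (2.27 − 0.80) = 8.0408%
R_f = 7.99% − 0.80 × 8.0408% = 1.5574%
β_Brixley = ρ·σ_i/σ_m = 0.501 × 19.88 / 14.51 = 0.6864
E(R_Brixley) = R_f + β × MRP = 1.5574% + 0.6864 × 8.0408% = 7.08%

7.08%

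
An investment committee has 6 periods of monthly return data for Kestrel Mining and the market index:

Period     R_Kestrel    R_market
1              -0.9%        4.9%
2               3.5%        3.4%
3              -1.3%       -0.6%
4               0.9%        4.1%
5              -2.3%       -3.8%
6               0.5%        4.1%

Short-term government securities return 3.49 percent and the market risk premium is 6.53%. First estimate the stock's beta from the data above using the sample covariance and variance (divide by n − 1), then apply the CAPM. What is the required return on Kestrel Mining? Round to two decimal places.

5.89%

Mean R_i = (-0.9 + 3.5 − 1.3 + 0.9 − 2.3 + 0.5) / 6 = 0.0667%
Mean R_m = (4.9 + 3.4 − 0.6 + 4.1 − 3.8 + 4.1) / 6 = 2.0167%
Σ(R_i − R̄_i)(R_m − R̄_m) = 21.9433  ⇒  Cov = 21.9433 / 5 = 4.3887
Σ(R_m − R̄_m)² = 59.5883  ⇒  Var(R_m) = 59.5883 / 5 = 11.9177
β = Cov / Var(R_m) = 4.3887 / 11.9177 = 0.3683
E(R) = R_f + β × MRP = 3.49% + 0.3683 × 6.53% = 5.89%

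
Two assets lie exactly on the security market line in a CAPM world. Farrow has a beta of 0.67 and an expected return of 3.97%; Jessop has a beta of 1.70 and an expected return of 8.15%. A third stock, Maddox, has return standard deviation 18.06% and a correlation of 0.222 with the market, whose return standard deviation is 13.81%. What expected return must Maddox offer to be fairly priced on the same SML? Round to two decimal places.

2.43%

MRP = (8.15% − 3.97%) / (1.70 − 0.67) = 4.0583%
R_f = 3.97% − 0.67 × 4.0583% = 1.2509%
β_Maddox = ρ·σ_i/σ_m = 0.222 × 18.06 / 13.81 = 0.2903
E(R_Maddox) = R_f + β × MRP = 1.2509% + 0.2903 × 4.0583% = 2.43%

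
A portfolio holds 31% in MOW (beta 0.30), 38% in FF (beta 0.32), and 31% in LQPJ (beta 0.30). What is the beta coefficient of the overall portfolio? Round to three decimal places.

β_P = Σ w_i β_i = 0.31×0.30 + 0.38×0.32 + 0.31×0.30 = 0.3076

0.308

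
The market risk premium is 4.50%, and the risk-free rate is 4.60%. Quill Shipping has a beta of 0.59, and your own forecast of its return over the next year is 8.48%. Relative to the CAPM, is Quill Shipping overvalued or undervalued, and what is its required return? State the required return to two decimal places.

Required return = R_f + β·MRP = 4.60% + 0.59 × 4.50% = 7.26%
Forecast 8.48% > required 7.26% → the stock plots above the SML → undervalued.

Undervalued; required return 7.26%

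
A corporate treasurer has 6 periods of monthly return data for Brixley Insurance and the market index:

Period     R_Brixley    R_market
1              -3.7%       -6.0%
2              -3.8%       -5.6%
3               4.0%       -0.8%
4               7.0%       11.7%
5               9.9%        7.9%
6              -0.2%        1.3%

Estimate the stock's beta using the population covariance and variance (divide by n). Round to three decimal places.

Mean R_i = (-3.7 − 3.8 + 4.0 + 7.0 + 9.9 − 0.2) / 6 = 2.2000%
Mean R_m = (-6.0 − 5.6 − 0.8 + 11.7 + 7.9 + 1.3) / 6 = 1.4167%
Σ(R_i − R̄_i)(R_m − R̄_m) = 181.4300  ⇒  Cov = 181.4300 / 6 = 30.2383
Σ(R_m − R̄_m)² = 256.9483  ⇒  Var(R_m) = 256.9483 / 6 = 42.8247
β = Cov / Var(R_m) = 30.2383 / 42.8247 = 0.7061

0.706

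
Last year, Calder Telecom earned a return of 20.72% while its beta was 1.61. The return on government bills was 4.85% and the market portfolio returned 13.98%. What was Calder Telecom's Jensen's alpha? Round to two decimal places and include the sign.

+1.17%

Market excess return = 13.98% − 4.85% = 9.13%
CAPM benchmark = R_f + β(R_m − R_f) = 4.85% + 1.61 × 9.13% = 19.5493%
α = actual − benchmark = 20.72% − 19.5493% = +1.17%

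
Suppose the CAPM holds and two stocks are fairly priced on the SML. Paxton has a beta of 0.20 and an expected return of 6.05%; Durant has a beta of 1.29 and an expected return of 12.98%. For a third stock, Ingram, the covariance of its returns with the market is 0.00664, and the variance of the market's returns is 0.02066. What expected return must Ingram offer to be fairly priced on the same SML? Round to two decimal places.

MRP = (12.98% − 6.05%) / (1.29 − 0.20) = 6.3578%
R_f = 6.05% − 0.20 × 6.3578% = 4.7784%
β_Ingram = Cov / Var(R_m) = 0.00664 / 0.02066 = 0.3214
E(R_Ingram) = R_f + β × MRP = 4.7784% + 0.3214 × 6.3578% = 6.82%

6.82%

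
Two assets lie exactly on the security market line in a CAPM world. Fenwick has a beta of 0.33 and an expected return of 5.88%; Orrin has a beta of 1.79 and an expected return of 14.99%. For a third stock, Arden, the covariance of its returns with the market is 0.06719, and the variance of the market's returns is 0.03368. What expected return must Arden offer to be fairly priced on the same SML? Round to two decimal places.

MRP = (14.99% − 5.88%) / (1.79 − 0.33) = 6.2397%
R_f = 5.88% − 0.33 × 6.2397% = 3.8209%
β_Arden = Cov / Var(R_m) = 0.06719 / 0.03368 = 1.9950
E(R_Arden) = R_f + β × MRP = 3.8209% + 1.9950 × 6.2397% = 16.27%

16.27%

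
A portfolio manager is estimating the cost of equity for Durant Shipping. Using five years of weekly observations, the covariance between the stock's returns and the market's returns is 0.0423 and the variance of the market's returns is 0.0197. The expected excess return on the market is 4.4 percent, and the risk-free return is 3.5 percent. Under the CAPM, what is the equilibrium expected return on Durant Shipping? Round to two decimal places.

12.95%

β = Cov(R_i, R_m) / Var(R_m) = 0.0423 / 0.0197 = 2.1472
E(R) = R_f + β × MRP = 3.5% + 2.1472 × 4.4% = 12.95%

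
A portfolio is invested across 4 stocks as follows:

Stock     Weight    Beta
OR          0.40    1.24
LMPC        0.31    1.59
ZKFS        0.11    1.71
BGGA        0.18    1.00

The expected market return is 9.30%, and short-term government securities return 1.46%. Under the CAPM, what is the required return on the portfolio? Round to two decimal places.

12.10%

β_P = Σ w_i β_i = 0.40×1.24 + 0.31×1.59 + 0.11×1.71 + 0.18×1.00 = 1.3570
MRP = 9.30% − 1.46% = 7.84%
E(R_P) = R_f + β_P × MRP = 1.46% + 1.3570 × 7.84% = 12.10%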